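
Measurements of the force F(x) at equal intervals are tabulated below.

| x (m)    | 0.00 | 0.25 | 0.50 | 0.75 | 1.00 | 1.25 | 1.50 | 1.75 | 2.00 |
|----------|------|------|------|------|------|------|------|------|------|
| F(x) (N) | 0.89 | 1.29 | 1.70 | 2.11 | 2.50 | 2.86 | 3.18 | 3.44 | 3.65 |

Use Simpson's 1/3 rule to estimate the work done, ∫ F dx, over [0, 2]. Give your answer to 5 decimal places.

h = 0.25, n = 8.
(h/3)·[y₀ + 4y₁ + 2y₂ + 4y₃ + 2y₄ + 4y₅ + 2y₆ + 4y₇ + y₈] = 0.083333·(58.10) = 4.84167.

4.84167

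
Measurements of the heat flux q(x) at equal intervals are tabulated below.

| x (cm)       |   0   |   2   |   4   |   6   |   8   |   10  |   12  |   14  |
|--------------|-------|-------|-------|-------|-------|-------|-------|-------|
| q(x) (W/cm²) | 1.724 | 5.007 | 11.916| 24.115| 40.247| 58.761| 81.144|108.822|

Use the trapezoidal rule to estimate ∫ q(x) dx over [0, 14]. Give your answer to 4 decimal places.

h = 2, n = 7.
(h/2)·[y₀ + 2y₁ + 2y₂ + 2y₃ + 2y₄ + 2y₅ + 2y₆ + y₇] = 1·(552.926) = 552.9260.

552.9260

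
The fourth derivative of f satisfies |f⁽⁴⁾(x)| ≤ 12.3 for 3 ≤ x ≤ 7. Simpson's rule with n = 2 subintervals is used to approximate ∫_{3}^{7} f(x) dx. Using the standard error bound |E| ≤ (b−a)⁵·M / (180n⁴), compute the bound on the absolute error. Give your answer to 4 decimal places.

4.3733

|E| ≤ (4)⁵·12.3 / (180·2⁴) = 12595.2/2880 = 4.3733.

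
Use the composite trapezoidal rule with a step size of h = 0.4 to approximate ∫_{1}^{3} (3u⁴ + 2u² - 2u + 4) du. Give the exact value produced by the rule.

h = (3 − 1)/5 = 0.4.
Nodes u₀,…,u₅ = 1, 1.4, 1.8, 2.2, 2.6, 3.
f(u) = 3u⁴ + 2u² - 2u + 4: f₀=7, f₁=16.6448, f₂=38.3728, f₃=79.5568, f₄=149.4128, f₅=259.
(h/2)·[f₀ + 2f₁ + 2f₂ + 2f₃ + 2f₄ + f₅] = 0.2·(833.9744) = 166.79488.

166.79488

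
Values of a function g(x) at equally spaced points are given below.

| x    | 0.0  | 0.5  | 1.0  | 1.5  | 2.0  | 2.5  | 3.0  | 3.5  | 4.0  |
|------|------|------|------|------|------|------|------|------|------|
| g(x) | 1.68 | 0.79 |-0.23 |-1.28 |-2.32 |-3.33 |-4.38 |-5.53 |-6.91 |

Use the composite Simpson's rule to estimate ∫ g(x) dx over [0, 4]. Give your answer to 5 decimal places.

-9.41500

h = 0.5, n = 8.
(h/3)·[y₀ + 4y₁ + 2y₂ + 4y₃ + 2y₄ + 4y₅ + 2y₆ + 4y₇ + y₈] = 0.166667·(-56.49) = -9.41500.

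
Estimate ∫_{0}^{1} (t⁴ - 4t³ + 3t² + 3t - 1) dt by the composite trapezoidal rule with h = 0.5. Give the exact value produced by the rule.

0.65625

h = (1 − 0)/2 = 0.5.
Nodes t₀,…,t₂ = 0, 0.5, 1.
f(t) = t⁴ - 4t³ + 3t² + 3t - 1: f₀=-1, f₁=0.8125, f₂=2.
(h/2)·[f₀ + 2f₁ + f₂] = 0.25·(2.625) = 0.65625.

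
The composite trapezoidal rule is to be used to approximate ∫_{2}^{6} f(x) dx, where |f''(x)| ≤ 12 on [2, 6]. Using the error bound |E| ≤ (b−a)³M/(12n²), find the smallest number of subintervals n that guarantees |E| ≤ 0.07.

Need 768/(12n²) ≤ 0.07.
n² ≥ 768/(12·0.07) = 914.286 ⇒ n ≥ 30.2372, so the smallest n is 31.

31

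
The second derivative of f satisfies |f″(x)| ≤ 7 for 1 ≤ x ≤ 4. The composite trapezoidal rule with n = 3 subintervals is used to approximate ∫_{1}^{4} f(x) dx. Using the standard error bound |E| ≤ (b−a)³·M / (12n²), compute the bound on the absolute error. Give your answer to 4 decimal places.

|E| ≤ (3)³·7 / (12·3²) = 189/108 = 1.7500.

1.7500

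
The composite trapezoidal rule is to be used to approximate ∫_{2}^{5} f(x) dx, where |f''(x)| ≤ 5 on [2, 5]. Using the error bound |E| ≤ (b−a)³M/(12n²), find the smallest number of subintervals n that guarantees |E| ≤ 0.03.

20

Need 135/(12n²) ≤ 0.03.
n² ≥ 135/(12·0.03) = 375 ⇒ n ≥ 19.3649, so the smallest n is 20.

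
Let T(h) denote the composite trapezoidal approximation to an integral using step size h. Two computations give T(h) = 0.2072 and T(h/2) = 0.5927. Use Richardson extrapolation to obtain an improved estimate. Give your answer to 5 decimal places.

R = (4·T(h/2) − T(h)) / 3 = (4·0.5927 − 0.2072)/3 = (2.1636)/3 = 0.72120.

0.72120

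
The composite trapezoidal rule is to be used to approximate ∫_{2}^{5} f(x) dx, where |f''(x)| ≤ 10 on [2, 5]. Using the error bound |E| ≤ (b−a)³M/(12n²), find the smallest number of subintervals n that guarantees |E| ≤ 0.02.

Need 270/(12n²) ≤ 0.02.
n² ≥ 270/(12·0.02) = 1125 ⇒ n ≥ 33.5410, so the smallest n is 34.

34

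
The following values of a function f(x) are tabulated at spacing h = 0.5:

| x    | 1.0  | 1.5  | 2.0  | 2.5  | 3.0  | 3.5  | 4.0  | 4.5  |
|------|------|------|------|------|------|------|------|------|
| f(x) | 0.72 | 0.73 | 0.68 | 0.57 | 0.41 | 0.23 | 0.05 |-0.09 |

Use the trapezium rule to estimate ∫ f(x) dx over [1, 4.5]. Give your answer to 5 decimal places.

1.49250

h = 0.5, n = 7.
(h/2)·[y₀ + 2y₁ + 2y₂ + 2y₃ + 2y₄ + 2y₅ + 2y₆ + y₇] = 0.25·(5.97) = 1.49250.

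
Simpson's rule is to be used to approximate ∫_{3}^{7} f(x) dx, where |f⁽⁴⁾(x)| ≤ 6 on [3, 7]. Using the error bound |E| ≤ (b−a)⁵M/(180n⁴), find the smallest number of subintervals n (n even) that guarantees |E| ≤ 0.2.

4

Need 6144/(180n⁴) ≤ 0.2.
n⁴ ≥ 6144/(180·0.2) = 170.667 ⇒ n ≥ 3.6144, so the smallest even n is 4. (n must be even for Simpson's rule.)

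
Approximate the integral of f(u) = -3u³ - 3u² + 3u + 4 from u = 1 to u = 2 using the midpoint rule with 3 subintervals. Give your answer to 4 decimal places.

-9.5972

h = (2 − 1)/3 = 0.333333.
Midpoints m₁,…,m₃ = 1.166667, 1.5, 1.833333.
f(m₁)=-1.347222, f(m₂)=-8.375, f(m₃)=-19.069444.
h·[f(m₁) + f(m₂) + f(m₃)] = 0.333333·(-28.791667) = -9.5972.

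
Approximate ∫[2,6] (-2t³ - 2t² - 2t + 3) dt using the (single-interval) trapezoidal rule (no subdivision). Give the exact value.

-1076

T = (b−a)/2 · [f(2) + f(6)] = 2·[(-25) + (-513)] = -1076.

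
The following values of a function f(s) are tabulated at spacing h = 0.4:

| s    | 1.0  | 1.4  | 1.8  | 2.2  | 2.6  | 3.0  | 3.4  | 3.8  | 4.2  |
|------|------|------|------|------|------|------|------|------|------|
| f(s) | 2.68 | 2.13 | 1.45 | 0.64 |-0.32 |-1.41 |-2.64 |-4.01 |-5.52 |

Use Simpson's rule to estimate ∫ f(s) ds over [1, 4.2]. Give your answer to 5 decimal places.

-2.19467

h = 0.4, n = 8.
(h/3)·[y₀ + 4y₁ + 2y₂ + 4y₃ + 2y₄ + 4y₅ + 2y₆ + 4y₇ + y₈] = 0.133333·(-16.46) = -2.19467.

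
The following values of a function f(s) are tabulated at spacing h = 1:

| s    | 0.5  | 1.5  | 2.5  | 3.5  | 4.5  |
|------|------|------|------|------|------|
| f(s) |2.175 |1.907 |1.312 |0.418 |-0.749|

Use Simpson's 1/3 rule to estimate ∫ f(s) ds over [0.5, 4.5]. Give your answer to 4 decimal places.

h = 1, n = 4.
(h/3)·[y₀ + 4y₁ + 2y₂ + 4y₃ + y₄] = 0.333333·(13.350) = 4.4500.

4.4500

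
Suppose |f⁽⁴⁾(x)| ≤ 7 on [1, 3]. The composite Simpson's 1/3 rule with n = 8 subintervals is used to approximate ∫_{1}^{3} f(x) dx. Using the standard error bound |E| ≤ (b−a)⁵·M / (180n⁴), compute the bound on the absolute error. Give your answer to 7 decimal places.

|E| ≤ (2)⁵·7 / (180·8⁴) = 224/737280 = 0.0003038.

0.0003038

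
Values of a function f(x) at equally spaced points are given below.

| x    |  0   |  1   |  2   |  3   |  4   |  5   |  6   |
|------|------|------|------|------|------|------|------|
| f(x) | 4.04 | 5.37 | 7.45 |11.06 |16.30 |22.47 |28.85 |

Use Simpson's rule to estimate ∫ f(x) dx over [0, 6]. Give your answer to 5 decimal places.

h = 1, n = 6.
(h/3)·[y₀ + 4y₁ + 2y₂ + 4y₃ + 2y₄ + 4y₅ + y₆] = 0.333333·(235.99) = 78.66333.

78.66333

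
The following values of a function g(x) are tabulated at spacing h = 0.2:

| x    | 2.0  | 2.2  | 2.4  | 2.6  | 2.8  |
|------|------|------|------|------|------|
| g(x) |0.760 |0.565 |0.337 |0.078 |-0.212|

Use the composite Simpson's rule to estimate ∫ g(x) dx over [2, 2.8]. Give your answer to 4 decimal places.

0.2529

h = 0.2, n = 4.
(h/3)·[y₀ + 4y₁ + 2y₂ + 4y₃ + y₄] = 0.066667·(3.794) = 0.2529.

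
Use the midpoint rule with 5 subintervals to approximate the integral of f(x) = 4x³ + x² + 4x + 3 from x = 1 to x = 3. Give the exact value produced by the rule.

110

h = (3 − 1)/5 = 0.4.
Midpoints m₁,…,m₅ = 1.2, 1.6, 2, 2.4, 2.8.
f(m₁)=16.152, f(m₂)=28.344, f(m₃)=47, f(m₄)=73.656, f(m₅)=109.848.
h·[f(m₁) + f(m₂) + f(m₃) + f(m₄) + f(m₅)] = 0.4·(275) = 110.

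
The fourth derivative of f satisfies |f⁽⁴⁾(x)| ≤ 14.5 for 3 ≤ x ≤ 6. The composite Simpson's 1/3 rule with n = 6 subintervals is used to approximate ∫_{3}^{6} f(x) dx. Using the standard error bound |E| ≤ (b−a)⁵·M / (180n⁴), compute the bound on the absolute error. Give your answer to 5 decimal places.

0.01510

|E| ≤ (3)⁵·14.5 / (180·6⁴) = 3523.5/233280 = 0.01510.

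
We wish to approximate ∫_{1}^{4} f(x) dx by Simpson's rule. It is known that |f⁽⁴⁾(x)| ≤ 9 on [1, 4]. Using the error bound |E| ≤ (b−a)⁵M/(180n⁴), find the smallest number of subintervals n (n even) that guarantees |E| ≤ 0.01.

6

Need 2187/(180n⁴) ≤ 0.01.
n⁴ ≥ 2187/(180·0.01) = 1215 ⇒ n ≥ 5.9040, so the smallest even n is 6. (n must be even for Simpson's rule.)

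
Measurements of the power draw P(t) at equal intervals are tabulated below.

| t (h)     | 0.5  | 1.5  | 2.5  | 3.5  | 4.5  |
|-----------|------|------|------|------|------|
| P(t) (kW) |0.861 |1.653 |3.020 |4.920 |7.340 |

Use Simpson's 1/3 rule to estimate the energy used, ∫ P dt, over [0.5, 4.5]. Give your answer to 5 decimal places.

h = 1, n = 4.
(h/3)·[y₀ + 4y₁ + 2y₂ + 4y₃ + y₄] = 0.333333·(40.533) = 13.51100.

13.51100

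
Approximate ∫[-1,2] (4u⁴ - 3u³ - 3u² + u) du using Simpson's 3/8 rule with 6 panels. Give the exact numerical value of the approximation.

h = (2 − (-1))/6 = 0.5.
Nodes u₀,…,u₆ = -1, -0.5, 0, 0.5, 1, 1.5, 2.
f(u) = 4u⁴ - 3u³ - 3u² + u: f₀=3, f₁=-0.625, f₂=0, f₃=-0.375, f₄=-1, f₅=4.875, f₆=30.
(3h/8)·[f₀ + 3f₁ + 3f₂ + 2f₃ + 3f₄ + 3f₅ + f₆] = 0.1875·(42) = 7.875.

7.875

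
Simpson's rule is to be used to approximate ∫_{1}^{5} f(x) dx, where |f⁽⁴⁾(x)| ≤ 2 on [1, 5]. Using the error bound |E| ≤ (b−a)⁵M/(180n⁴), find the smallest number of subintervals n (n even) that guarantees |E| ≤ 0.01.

6

Need 2048/(180n⁴) ≤ 0.01.
n⁴ ≥ 2048/(180·0.01) = 1137.78 ⇒ n ≥ 5.8078, so the smallest even n is 6. (n must be even for Simpson's rule.)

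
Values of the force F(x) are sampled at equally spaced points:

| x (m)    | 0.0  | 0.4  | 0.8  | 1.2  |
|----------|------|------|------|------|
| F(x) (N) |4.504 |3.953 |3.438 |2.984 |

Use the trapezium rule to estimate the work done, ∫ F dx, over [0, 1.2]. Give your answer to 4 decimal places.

h = 0.4, n = 3.
(h/2)·[y₀ + 2y₁ + 2y₂ + y₃] = 0.2·(22.270) = 4.4540.

4.4540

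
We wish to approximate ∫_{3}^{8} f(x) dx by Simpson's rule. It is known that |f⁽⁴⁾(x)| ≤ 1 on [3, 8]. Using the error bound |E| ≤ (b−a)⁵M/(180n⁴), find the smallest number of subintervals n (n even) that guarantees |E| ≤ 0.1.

Need 3125/(180n⁴) ≤ 0.1.
n⁴ ≥ 3125/(180·0.1) = 173.611 ⇒ n ≥ 3.6299, so the smallest even n is 4. (n must be even for Simpson's rule.)

4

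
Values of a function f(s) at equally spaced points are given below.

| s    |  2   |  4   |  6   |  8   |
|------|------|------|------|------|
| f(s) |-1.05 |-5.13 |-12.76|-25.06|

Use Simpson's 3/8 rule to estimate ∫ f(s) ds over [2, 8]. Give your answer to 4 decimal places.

-59.8350

h = 2, n = 3.
(3h/8)·[y₀ + 3y₁ + 3y₂ + y₃] = 0.75·(-79.78) = -59.8350.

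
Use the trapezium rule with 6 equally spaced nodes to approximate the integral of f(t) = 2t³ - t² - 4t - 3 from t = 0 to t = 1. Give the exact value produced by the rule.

-4.82

h = (1 − 0)/5 = 0.2.
Nodes t₀,…,t₅ = 0, 0.2, 0.4, 0.6, 0.8, 1.
f(t) = 2t³ - t² - 4t - 3: f₀=-3, f₁=-3.824, f₂=-4.632, f₃=-5.328, f₄=-5.816, f₅=-6.
(h/2)·[f₀ + 2f₁ + 2f₂ + 2f₃ + 2f₄ + f₅] = 0.1·(-48.2) = -4.82.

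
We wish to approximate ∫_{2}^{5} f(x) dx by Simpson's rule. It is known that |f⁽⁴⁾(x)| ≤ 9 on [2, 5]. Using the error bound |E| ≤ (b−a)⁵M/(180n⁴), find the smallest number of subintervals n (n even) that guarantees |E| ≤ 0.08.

Need 2187/(180n⁴) ≤ 0.08.
n⁴ ≥ 2187/(180·0.08) = 151.875 ⇒ n ≥ 3.5105, so the smallest even n is 4. (n must be even for Simpson's rule.)

4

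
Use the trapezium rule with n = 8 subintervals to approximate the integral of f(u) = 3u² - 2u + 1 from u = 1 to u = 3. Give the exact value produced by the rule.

20.0625

h = (3 − 1)/8 = 0.25.
Nodes u₀,…,u₈ = 1, 1.25, 1.5, 1.75, 2, 2.25, 2.5, 2.75, 3.
f(u) = 3u² - 2u + 1: f₀=2, f₁=3.1875, f₂=4.75, f₃=6.6875, f₄=9, f₅=11.6875, f₆=14.75, f₇=18.1875, f₈=22.
(h/2)·[f₀ + 2f₁ + 2f₂ + 2f₃ + 2f₄ + 2f₅ + 2f₆ + 2f₇ + f₈] = 0.125·(160.5) = 20.0625.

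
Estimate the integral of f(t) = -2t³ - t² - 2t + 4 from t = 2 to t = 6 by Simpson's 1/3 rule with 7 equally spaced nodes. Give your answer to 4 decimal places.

-725.3333

h = (6 − 2)/6 = 0.666667.
Nodes t₀,…,t₆ = 2, 2.666667, 3.333333, 4, 4.666667, 5.333333, 6.
f(t) = -2t³ - t² - 2t + 4: f₀=-20, f₁=-46.370370, f₂=-87.851852, f₃=-148, f₄=-230.370370, f₅=-338.518519, f₆=-476.
(h/3)·[f₀ + 4f₁ + 2f₂ + 4f₃ + 2f₄ + 4f₅ + f₆] = 0.222222·(-3264) = -725.3333.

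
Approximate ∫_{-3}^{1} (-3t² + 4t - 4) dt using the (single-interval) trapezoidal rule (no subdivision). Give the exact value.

-92

T = (b−a)/2 · [f(-3) + f(1)] = 2·[(-43) + (-3)] = -92.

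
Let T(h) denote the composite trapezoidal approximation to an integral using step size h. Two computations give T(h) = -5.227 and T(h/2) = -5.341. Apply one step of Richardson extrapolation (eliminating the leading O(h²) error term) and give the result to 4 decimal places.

R = (4·T(h/2) − T(h)) / 3 = (4·(-5.341) − (-5.227))/3 = (-16.137)/3 = -5.3790.

-5.3790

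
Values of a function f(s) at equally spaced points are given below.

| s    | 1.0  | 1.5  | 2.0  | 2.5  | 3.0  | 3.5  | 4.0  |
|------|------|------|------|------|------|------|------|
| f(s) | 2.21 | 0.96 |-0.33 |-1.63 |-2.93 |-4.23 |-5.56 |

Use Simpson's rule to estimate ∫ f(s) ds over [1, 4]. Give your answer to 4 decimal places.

h = 0.5, n = 6.
(h/3)·[y₀ + 4y₁ + 2y₂ + 4y₃ + 2y₄ + 4y₅ + y₆] = 0.166667·(-29.47) = -4.9117.

-4.9117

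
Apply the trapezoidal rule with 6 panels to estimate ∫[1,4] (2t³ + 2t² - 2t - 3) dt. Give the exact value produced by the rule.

h = (4 − 1)/6 = 0.5.
Nodes t₀,…,t₆ = 1, 1.5, 2, 2.5, 3, 3.5, 4.
f(t) = 2t³ + 2t² - 2t - 3: f₀=-1, f₁=5.25, f₂=17, f₃=35.75, f₄=63, f₅=100.25, f₆=149.
(h/2)·[f₀ + 2f₁ + 2f₂ + 2f₃ + 2f₄ + 2f₅ + f₆] = 0.25·(590.5) = 147.625.

147.625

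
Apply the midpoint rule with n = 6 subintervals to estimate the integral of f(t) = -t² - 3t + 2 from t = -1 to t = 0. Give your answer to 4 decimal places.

h = (0 − (-1))/6 = 0.166667.
Midpoints m₁,…,m₆ = -0.916667, -0.75, -0.583333, -0.416667, -0.25, -0.083333.
f(m₁)=3.909722, f(m₂)=3.6875, f(m₃)=3.409722, f(m₄)=3.076389, f(m₅)=2.6875, f(m₆)=2.243056.
h·[f(m₁) + f(m₂) + f(m₃) + f(m₄) + f(m₅) + f(m₆)] = 0.166667·(19.013889) = 3.1690.

3.1690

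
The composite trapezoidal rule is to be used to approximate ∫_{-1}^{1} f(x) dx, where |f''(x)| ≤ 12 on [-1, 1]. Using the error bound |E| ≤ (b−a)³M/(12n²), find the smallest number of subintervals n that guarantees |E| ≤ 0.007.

Need 96/(12n²) ≤ 0.007.
n² ≥ 96/(12·0.007) = 1142.86 ⇒ n ≥ 33.8062, so the smallest n is 34.

34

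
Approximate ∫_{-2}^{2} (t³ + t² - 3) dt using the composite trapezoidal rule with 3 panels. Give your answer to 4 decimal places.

-5.4815

h = (2 − (-2))/3 = 1.333333.
Nodes t₀,…,t₃ = -2, -0.666667, 0.666667, 2.
f(t) = t³ + t² - 3: f₀=-7, f₁=-2.851852, f₂=-2.259259, f₃=9.
(h/2)·[f₀ + 2f₁ + 2f₂ + f₃] = 0.666667·(-8.222222) = -5.4815.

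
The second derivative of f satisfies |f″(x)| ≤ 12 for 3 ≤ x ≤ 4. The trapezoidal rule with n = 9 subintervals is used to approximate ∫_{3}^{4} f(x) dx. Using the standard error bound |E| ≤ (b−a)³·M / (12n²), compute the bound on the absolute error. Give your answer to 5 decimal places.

|E| ≤ (1)³·12 / (12·9²) = 12/972 = 0.01235.

0.01235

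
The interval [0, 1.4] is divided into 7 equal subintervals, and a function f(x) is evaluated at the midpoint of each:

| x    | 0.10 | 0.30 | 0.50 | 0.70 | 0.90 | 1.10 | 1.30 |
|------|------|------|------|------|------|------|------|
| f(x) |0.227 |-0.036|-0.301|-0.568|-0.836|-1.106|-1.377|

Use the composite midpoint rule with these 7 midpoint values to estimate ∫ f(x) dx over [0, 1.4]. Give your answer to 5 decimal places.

h = 0.2, n = 7.
h·[y(m₁) + y(m₂) + y(m₃) + y(m₄) + y(m₅) + y(m₆) + y(m₇)] = 0.2·(-3.997) = -0.79940.

-0.79940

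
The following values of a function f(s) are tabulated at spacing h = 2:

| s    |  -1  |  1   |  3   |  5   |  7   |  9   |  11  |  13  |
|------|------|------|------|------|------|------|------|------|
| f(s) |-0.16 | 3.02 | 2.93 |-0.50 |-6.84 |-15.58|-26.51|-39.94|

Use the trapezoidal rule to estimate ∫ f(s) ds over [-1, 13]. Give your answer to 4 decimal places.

-127.0600

h = 2, n = 7.
(h/2)·[y₀ + 2y₁ + 2y₂ + 2y₃ + 2y₄ + 2y₅ + 2y₆ + y₇] = 1·(-127.06) = -127.0600.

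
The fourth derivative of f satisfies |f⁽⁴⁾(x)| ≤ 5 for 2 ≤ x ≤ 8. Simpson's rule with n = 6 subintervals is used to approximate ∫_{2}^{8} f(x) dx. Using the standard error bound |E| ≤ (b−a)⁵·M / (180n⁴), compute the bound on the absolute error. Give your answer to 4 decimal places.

0.1667

|E| ≤ (6)⁵·5 / (180·6⁴) = 38880/233280 = 0.1667.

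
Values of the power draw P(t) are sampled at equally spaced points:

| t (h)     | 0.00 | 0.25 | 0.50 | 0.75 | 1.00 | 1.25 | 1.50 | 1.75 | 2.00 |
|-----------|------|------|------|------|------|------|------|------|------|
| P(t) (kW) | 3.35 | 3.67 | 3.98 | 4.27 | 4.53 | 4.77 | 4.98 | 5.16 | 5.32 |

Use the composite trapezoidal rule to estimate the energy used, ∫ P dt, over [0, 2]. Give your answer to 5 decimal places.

h = 0.25, n = 8.
(h/2)·[y₀ + 2y₁ + 2y₂ + 2y₃ + 2y₄ + 2y₅ + 2y₆ + 2y₇ + y₈] = 0.125·(71.39) = 8.92375.

8.92375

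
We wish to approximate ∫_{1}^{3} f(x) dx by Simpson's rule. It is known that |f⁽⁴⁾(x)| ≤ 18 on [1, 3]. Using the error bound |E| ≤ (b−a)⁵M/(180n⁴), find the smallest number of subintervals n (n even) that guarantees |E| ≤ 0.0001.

Need 576/(180n⁴) ≤ 0.0001.
n⁴ ≥ 576/(180·0.0001) = 32000 ⇒ n ≥ 13.3748, so the smallest even n is 14. (n must be even for Simpson's rule.)

14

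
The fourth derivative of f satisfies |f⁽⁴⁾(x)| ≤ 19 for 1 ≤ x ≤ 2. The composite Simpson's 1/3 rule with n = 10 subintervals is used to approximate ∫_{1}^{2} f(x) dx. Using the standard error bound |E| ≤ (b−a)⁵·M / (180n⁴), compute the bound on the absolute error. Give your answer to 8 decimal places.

|E| ≤ (1)⁵·19 / (180·10⁴) = 19/1800000 = 0.00001056.

0.00001056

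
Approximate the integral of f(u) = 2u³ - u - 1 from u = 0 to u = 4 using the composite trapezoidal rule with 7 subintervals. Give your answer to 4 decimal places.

h = (4 − 0)/7 = 0.571429.
Nodes u₀,…,u₇ = 0, 0.571429, 1.142857, 1.714286, 2.285714, 2.857143, 3.428571, 4.
f(u) = 2u³ - u - 1: f₀=-1, f₁=-1.198251, f₂=0.842566, f₃=7.361516, f₄=20.597668, f₅=42.790087, f₆=76.177843, f₇=123.
(h/2)·[f₀ + 2f₁ + 2f₂ + 2f₃ + 2f₄ + 2f₅ + 2f₆ + f₇] = 0.285714·(415.142857) = 118.6122.

118.6122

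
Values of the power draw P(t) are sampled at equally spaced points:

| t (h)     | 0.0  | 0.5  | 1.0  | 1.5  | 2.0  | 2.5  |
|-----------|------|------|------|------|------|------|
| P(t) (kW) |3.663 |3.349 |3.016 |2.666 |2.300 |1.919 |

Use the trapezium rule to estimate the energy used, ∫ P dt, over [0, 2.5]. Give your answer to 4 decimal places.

7.0610

h = 0.5, n = 5.
(h/2)·[y₀ + 2y₁ + 2y₂ + 2y₃ + 2y₄ + y₅] = 0.25·(28.244) = 7.0610.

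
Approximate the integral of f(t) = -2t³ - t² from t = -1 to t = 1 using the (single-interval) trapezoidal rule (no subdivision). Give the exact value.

-2

T = (b−a)/2 · [f(-1) + f(1)] = 1·[1 + (-3)] = -2.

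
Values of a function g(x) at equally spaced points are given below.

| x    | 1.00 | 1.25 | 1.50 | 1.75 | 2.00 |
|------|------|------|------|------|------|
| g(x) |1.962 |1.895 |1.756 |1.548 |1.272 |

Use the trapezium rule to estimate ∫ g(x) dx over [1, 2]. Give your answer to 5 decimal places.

h = 0.25, n = 4.
(h/2)·[y₀ + 2y₁ + 2y₂ + 2y₃ + y₄] = 0.125·(13.632) = 1.70400.

1.70400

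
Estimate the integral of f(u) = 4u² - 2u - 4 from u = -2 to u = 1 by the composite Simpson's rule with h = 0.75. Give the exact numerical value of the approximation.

3

h = (1 − (-2))/4 = 0.75.
Nodes u₀,…,u₄ = -2, -1.25, -0.5, 0.25, 1.
f(u) = 4u² - 2u - 4: f₀=16, f₁=4.75, f₂=-2, f₃=-4.25, f₄=-2.
(h/3)·[f₀ + 4f₁ + 2f₂ + 4f₃ + f₄] = 0.25·(12) = 3.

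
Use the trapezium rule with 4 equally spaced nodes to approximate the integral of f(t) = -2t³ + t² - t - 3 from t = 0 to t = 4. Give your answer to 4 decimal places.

-139.7037

h = (4 − 0)/3 = 1.333333.
Nodes t₀,…,t₃ = 0, 1.333333, 2.666667, 4.
f(t) = -2t³ + t² - t - 3: f₀=-3, f₁=-7.296296, f₂=-36.481481, f₃=-119.
(h/2)·[f₀ + 2f₁ + 2f₂ + f₃] = 0.666667·(-209.555556) = -139.7037.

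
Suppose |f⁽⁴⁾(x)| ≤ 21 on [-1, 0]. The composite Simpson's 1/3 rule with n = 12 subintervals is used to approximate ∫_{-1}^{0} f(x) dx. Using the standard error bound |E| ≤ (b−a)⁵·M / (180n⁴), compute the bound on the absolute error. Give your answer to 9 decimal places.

0.000005626

|E| ≤ (1)⁵·21 / (180·12⁴) = 21/3732480 = 0.000005626.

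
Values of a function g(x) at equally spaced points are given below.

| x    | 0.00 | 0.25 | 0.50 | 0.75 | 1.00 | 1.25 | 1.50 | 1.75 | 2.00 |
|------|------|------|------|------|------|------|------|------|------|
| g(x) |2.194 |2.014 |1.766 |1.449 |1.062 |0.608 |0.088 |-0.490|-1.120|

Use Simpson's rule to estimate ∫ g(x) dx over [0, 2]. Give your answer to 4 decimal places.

h = 0.25, n = 8.
(h/3)·[y₀ + 4y₁ + 2y₂ + 4y₃ + 2y₄ + 4y₅ + 2y₆ + 4y₇ + y₈] = 0.083333·(21.230) = 1.7692.

1.7692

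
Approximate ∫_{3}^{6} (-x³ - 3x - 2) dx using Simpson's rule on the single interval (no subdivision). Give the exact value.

S = (b−a)/6 · [f(3) + 4f(4.5) + f(6)] = 0.5·[(-38) + 4·(-106.625) + (-236)] = -350.25.

-350.25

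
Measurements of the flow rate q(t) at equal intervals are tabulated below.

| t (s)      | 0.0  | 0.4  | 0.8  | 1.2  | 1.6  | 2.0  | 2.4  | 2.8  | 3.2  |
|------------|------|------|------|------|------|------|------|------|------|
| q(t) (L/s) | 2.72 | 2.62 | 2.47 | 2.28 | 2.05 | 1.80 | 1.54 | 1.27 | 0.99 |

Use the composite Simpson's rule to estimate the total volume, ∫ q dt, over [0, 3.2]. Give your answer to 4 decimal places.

h = 0.4, n = 8.
(h/3)·[y₀ + 4y₁ + 2y₂ + 4y₃ + 2y₄ + 4y₅ + 2y₆ + 4y₇ + y₈] = 0.133333·(47.71) = 6.3613.

6.3613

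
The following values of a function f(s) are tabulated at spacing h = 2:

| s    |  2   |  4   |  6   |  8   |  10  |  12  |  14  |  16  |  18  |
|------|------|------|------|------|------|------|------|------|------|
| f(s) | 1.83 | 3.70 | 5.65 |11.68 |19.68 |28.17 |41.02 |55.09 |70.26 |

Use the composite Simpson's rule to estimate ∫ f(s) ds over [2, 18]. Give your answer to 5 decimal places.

399.56667

h = 2, n = 8.
(h/3)·[y₀ + 4y₁ + 2y₂ + 4y₃ + 2y₄ + 4y₅ + 2y₆ + 4y₇ + y₈] = 0.666667·(599.35) = 399.56667.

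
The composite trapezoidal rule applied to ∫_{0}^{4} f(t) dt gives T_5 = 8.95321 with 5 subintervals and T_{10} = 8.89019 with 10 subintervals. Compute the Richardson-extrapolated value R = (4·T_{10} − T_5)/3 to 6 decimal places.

R = (4·T_{10} − T_5) / 3 = (4·8.89019 − 8.95321)/3 = (26.60755)/3 = 8.869183.

8.869183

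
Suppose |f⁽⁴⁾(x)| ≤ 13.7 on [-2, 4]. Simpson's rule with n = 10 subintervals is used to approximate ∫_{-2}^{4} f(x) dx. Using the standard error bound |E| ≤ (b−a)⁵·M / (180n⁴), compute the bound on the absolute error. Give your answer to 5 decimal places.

0.05918

|E| ≤ (6)⁵·13.7 / (180·10⁴) = 106531.2/1800000 = 0.05918.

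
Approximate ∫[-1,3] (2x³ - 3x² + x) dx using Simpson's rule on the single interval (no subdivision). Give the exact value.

16

S = (b−a)/6 · [f(-1) + 4f(1) + f(3)] = 0.666667·[(-6) + 4·0 + 30] = 16.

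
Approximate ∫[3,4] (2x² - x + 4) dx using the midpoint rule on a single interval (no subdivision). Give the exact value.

25

M = (b−a)·f(3.5) = 1·(25) = 25.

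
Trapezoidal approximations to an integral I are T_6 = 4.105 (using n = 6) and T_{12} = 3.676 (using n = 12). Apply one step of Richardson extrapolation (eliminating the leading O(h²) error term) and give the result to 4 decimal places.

3.5330

R = (4·T_{12} − T_6) / 3 = (4·3.676 − 4.105)/3 = (10.599)/3 = 3.5330.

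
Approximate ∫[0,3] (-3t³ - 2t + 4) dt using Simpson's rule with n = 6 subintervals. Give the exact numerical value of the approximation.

-57.75

h = (3 − 0)/6 = 0.5.
Nodes t₀,…,t₆ = 0, 0.5, 1, 1.5, 2, 2.5, 3.
f(t) = -3t³ - 2t + 4: f₀=4, f₁=2.625, f₂=-1, f₃=-9.125, f₄=-24, f₅=-47.875, f₆=-83.
(h/3)·[f₀ + 4f₁ + 2f₂ + 4f₃ + 2f₄ + 4f₅ + f₆] = 0.166667·(-346.5) = -57.75.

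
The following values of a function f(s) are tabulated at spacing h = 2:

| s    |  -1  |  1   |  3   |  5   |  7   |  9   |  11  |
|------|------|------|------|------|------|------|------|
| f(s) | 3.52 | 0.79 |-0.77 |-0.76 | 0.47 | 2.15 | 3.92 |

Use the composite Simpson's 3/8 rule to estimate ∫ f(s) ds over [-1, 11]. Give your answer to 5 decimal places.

10.38000

h = 2, n = 6.
(3h/8)·[y₀ + 3y₁ + 3y₂ + 2y₃ + 3y₄ + 3y₅ + y₆] = 0.75·(13.84) = 10.38000.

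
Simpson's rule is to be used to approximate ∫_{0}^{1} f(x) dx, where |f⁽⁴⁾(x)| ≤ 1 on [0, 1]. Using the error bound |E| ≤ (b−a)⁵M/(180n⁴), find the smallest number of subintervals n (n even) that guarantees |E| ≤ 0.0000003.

12

Need 1/(180n⁴) ≤ 0.0000003.
n⁴ ≥ 1/(180·0.0000003) = 18518.5 ⇒ n ≥ 11.6655, so the smallest even n is 12. (n must be even for Simpson's rule.)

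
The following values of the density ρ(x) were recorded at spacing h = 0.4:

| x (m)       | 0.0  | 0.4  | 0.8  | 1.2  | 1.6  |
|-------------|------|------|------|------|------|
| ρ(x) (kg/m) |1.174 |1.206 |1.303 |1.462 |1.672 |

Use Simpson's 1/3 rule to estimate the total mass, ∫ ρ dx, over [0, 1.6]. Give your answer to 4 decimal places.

2.1499

h = 0.4, n = 4.
(h/3)·[y₀ + 4y₁ + 2y₂ + 4y₃ + y₄] = 0.133333·(16.124) = 2.1499.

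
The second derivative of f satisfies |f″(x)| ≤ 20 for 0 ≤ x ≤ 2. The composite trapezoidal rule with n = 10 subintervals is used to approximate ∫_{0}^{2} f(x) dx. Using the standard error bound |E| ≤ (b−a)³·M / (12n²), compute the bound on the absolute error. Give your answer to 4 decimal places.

|E| ≤ (2)³·20 / (12·10²) = 160/1200 = 0.1333.

0.1333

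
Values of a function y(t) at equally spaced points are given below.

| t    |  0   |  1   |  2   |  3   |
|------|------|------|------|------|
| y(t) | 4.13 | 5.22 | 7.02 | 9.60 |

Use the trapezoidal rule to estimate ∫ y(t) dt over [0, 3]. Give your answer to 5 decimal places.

h = 1, n = 3.
(h/2)·[y₀ + 2y₁ + 2y₂ + y₃] = 0.5·(38.21) = 19.10500.

19.10500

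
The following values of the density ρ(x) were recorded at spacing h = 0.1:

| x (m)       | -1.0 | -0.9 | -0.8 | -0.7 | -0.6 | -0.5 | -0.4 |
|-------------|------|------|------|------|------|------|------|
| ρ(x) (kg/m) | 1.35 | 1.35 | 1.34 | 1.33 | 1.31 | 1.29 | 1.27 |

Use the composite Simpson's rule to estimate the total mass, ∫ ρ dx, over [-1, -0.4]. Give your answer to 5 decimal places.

h = 0.1, n = 6.
(h/3)·[y₀ + 4y₁ + 2y₂ + 4y₃ + 2y₄ + 4y₅ + y₆] = 0.033333·(23.80) = 0.79333.

0.79333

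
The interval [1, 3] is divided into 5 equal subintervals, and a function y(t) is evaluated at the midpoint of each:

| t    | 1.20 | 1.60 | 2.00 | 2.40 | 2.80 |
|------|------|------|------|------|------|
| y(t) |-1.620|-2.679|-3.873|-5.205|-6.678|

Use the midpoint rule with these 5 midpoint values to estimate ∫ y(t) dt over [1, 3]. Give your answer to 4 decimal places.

h = 0.4, n = 5.
h·[y(m₁) + y(m₂) + y(m₃) + y(m₄) + y(m₅)] = 0.4·(-20.055) = -8.0220.

-8.0220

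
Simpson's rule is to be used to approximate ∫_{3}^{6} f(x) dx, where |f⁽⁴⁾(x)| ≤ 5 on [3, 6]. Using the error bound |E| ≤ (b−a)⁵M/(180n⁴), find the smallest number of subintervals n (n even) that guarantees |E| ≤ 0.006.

6

Need 1215/(180n⁴) ≤ 0.006.
n⁴ ≥ 1215/(180·0.006) = 1125 ⇒ n ≥ 5.7915, so the smallest even n is 6. (n must be even for Simpson's rule.)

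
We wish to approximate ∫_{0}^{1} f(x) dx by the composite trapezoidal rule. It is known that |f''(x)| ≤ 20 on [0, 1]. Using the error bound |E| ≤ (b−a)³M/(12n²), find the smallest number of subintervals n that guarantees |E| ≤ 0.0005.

58

Need 20/(12n²) ≤ 0.0005.
n² ≥ 20/(12·0.0005) = 3333.33 ⇒ n ≥ 57.7350, so the smallest n is 58.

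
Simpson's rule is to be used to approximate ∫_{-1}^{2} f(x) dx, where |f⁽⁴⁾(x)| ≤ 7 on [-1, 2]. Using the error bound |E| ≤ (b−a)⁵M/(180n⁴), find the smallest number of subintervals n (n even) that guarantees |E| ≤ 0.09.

Need 1701/(180n⁴) ≤ 0.09.
n⁴ ≥ 1701/(180·0.09) = 105 ⇒ n ≥ 3.2011, so the smallest even n is 4. (n must be even for Simpson's rule.)

4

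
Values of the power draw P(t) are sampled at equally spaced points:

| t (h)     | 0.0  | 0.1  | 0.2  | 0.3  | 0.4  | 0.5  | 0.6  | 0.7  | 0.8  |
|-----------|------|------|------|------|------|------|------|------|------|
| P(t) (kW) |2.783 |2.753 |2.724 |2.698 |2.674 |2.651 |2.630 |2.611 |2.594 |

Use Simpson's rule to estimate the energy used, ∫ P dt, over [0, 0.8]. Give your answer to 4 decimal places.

2.1428

h = 0.1, n = 8.
(h/3)·[y₀ + 4y₁ + 2y₂ + 4y₃ + 2y₄ + 4y₅ + 2y₆ + 4y₇ + y₈] = 0.033333·(64.285) = 2.1428.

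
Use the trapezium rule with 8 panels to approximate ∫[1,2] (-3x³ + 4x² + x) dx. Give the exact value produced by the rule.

h = (2 − 1)/8 = 0.125.
Nodes x₀,…,x₈ = 1, 1.125, 1.25, 1.375, 1.5, 1.625, 1.75, 1.875, 2.
f(x) = -3x³ + 4x² + x: f₀=2, f₁=1.916015625, f₂=1.640625, f₃=1.138671875, f₄=0.375, f₅=-0.685546875, f₆=-2.078125, f₇=-3.837890625, f₈=-6.
(h/2)·[f₀ + 2f₁ + 2f₂ + 2f₃ + 2f₄ + 2f₅ + 2f₆ + 2f₇ + f₈] = 0.0625·(-7.0625) = -0.44140625.

-0.44140625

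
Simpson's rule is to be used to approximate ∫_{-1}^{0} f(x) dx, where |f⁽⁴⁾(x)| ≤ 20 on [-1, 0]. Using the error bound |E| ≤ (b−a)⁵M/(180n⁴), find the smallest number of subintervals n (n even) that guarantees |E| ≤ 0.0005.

4

Need 20/(180n⁴) ≤ 0.0005.
n⁴ ≥ 20/(180·0.0005) = 222.222 ⇒ n ≥ 3.8610, so the smallest even n is 4. (n must be even for Simpson's rule.)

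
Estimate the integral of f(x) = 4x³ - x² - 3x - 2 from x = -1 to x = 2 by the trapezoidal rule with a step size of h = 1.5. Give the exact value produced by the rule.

7.125

h = (2 − (-1))/2 = 1.5.
Nodes x₀,…,x₂ = -1, 0.5, 2.
f(x) = 4x³ - x² - 3x - 2: f₀=-4, f₁=-3.25, f₂=20.
(h/2)·[f₀ + 2f₁ + f₂] = 0.75·(9.5) = 7.125.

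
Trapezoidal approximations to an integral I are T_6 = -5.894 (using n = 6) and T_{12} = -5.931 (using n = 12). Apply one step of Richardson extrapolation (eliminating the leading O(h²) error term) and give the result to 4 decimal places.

R = (4·T_{12} − T_6) / 3 = (4·(-5.931) − (-5.894))/3 = (-17.830)/3 = -5.9433.

-5.9433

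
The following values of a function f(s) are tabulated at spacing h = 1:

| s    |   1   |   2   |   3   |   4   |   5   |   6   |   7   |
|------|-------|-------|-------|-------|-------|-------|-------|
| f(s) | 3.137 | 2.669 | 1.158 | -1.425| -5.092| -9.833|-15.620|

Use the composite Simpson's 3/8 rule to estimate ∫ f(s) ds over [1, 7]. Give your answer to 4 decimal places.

h = 1, n = 6.
(3h/8)·[y₀ + 3y₁ + 3y₂ + 2y₃ + 3y₄ + 3y₅ + y₆] = 0.375·(-48.627) = -18.2351.

-18.2351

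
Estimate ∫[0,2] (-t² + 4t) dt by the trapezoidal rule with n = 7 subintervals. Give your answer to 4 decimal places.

h = (2 − 0)/7 = 0.285714.
Nodes t₀,…,t₇ = 0, 0.285714, 0.571429, 0.857143, 1.142857, 1.428571, 1.714286, 2.
f(t) = -t² + 4t: f₀=0, f₁=1.061224, f₂=1.959184, f₃=2.693878, f₄=3.265306, f₅=3.673469, f₆=3.918367, f₇=4.
(h/2)·[f₀ + 2f₁ + 2f₂ + 2f₃ + 2f₄ + 2f₅ + 2f₆ + f₇] = 0.142857·(37.142857) = 5.3061.

5.3061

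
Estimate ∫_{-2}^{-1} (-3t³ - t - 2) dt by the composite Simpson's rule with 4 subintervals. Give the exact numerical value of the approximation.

10.75

h = (-1 − (-2))/4 = 0.25.
Nodes t₀,…,t₄ = -2, -1.75, -1.5, -1.25, -1.
f(t) = -3t³ - t - 2: f₀=24, f₁=15.828125, f₂=9.625, f₃=5.109375, f₄=2.
(h/3)·[f₀ + 4f₁ + 2f₂ + 4f₃ + f₄] = 0.083333·(129) = 10.75.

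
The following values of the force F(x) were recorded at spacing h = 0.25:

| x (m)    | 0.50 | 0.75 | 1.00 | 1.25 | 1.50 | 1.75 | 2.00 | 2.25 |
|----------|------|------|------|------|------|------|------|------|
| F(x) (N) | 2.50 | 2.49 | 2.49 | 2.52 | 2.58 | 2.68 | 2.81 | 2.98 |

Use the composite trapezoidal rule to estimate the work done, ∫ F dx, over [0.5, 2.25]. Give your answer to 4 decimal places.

h = 0.25, n = 7.
(h/2)·[y₀ + 2y₁ + 2y₂ + 2y₃ + 2y₄ + 2y₅ + 2y₆ + y₇] = 0.125·(36.62) = 4.5775.

4.5775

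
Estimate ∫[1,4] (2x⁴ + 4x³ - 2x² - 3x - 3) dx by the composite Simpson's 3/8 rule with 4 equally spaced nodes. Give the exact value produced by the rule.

592.5

h = (4 − 1)/3 = 1.
Nodes x₀,…,x₃ = 1, 2, 3, 4.
f(x) = 2x⁴ + 4x³ - 2x² - 3x - 3: f₀=-2, f₁=47, f₂=240, f₃=721.
(3h/8)·[f₀ + 3f₁ + 3f₂ + f₃] = 0.375·(1580) = 592.5.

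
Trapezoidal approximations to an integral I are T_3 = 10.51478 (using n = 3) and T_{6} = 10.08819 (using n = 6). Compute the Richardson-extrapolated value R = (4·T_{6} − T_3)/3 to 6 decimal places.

9.945993

R = (4·T_{6} − T_3) / 3 = (4·10.08819 − 10.51478)/3 = (29.83798)/3 = 9.945993.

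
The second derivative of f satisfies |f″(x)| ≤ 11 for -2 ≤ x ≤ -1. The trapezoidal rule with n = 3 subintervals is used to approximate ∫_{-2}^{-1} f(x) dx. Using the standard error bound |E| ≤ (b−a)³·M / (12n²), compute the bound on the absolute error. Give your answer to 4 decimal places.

0.1019

|E| ≤ (1)³·11 / (12·3²) = 11/108 = 0.1019.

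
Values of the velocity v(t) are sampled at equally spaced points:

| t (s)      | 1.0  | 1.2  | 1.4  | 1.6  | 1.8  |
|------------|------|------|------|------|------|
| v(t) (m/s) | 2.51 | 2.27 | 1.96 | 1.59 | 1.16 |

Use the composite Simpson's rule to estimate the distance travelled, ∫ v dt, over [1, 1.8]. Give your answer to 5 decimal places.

h = 0.2, n = 4.
(h/3)·[y₀ + 4y₁ + 2y₂ + 4y₃ + y₄] = 0.066667·(23.03) = 1.53533.

1.53533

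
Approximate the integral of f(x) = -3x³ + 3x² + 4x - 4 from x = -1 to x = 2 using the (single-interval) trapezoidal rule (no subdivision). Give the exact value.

-15

T = (b−a)/2 · [f(-1) + f(2)] = 1.5·[(-2) + (-8)] = -15.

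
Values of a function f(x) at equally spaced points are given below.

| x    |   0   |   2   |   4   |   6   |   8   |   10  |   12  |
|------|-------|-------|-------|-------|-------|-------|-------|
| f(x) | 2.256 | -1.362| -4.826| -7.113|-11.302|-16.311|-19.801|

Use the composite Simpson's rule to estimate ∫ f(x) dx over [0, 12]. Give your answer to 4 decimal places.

-99.2967

h = 2, n = 6.
(h/3)·[y₀ + 4y₁ + 2y₂ + 4y₃ + 2y₄ + 4y₅ + y₆] = 0.666667·(-148.945) = -99.2967.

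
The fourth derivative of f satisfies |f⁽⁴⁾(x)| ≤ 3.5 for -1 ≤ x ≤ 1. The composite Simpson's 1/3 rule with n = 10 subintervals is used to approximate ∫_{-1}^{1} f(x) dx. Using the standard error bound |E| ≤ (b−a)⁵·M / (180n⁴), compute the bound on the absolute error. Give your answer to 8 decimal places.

|E| ≤ (2)⁵·3.5 / (180·10⁴) = 112/1800000 = 0.00006222.

0.00006222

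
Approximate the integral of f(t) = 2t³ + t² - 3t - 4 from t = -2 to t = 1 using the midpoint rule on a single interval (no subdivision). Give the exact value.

-7.5

M = (b−a)·f(-0.5) = 3·(-2.5) = -7.5.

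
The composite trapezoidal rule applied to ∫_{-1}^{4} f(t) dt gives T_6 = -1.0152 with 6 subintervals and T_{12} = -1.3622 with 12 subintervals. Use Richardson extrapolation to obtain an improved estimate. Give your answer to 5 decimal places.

R = (4·T_{12} − T_6) / 3 = (4·(-1.3622) − (-1.0152))/3 = (-4.4336)/3 = -1.47787.

-1.47787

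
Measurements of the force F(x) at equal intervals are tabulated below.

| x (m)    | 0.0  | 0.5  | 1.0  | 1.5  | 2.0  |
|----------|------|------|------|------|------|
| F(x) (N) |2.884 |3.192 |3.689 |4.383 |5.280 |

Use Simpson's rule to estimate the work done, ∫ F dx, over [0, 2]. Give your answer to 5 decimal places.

7.64033

h = 0.5, n = 4.
(h/3)·[y₀ + 4y₁ + 2y₂ + 4y₃ + y₄] = 0.166667·(45.842) = 7.64033.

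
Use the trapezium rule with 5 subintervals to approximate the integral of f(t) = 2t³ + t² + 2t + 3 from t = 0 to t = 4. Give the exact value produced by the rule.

h = (4 − 0)/5 = 0.8.
Nodes t₀,…,t₅ = 0, 0.8, 1.6, 2.4, 3.2, 4.
f(t) = 2t³ + t² + 2t + 3: f₀=3, f₁=6.264, f₂=16.952, f₃=41.208, f₄=85.176, f₅=155.
(h/2)·[f₀ + 2f₁ + 2f₂ + 2f₃ + 2f₄ + f₅] = 0.4·(457.2) = 182.88.

182.88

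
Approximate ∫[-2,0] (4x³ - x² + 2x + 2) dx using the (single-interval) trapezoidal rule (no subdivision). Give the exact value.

-36

T = (b−a)/2 · [f(-2) + f(0)] = 1·[(-38) + 2] = -36.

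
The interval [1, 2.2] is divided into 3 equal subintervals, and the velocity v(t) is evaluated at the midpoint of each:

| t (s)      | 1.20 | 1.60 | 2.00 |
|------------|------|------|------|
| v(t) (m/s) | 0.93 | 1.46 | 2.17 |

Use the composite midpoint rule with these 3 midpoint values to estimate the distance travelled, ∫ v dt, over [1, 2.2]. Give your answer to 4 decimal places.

1.8240

h = 0.4, n = 3.
h·[y(m₁) + y(m₂) + y(m₃)] = 0.4·(4.56) = 1.8240.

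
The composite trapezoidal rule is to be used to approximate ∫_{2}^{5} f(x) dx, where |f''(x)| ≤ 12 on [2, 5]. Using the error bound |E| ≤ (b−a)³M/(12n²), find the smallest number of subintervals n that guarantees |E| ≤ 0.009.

55

Need 324/(12n²) ≤ 0.009.
n² ≥ 324/(12·0.009) = 3000 ⇒ n ≥ 54.7723, so the smallest n is 55.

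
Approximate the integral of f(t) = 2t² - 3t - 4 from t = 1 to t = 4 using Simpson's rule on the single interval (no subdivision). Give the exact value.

S = (b−a)/6 · [f(1) + 4f(2.5) + f(4)] = 0.5·[(-5) + 4·1 + 16] = 7.5.

7.5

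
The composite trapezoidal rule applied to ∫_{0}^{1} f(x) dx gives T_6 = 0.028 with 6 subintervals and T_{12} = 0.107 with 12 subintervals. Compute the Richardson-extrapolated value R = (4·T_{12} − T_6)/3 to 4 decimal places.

0.1333

R = (4·T_{12} − T_6) / 3 = (4·0.107 − 0.028)/3 = (0.400)/3 = 0.1333.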